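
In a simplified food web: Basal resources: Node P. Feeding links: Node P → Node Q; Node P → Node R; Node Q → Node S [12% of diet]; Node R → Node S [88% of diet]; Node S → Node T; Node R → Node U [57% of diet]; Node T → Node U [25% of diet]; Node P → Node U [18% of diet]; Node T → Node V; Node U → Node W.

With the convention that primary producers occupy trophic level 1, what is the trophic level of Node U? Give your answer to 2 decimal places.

Node Q: 1 + 1 = 2
Node R: 1 + 1 = 2
Node S: 1 + (0.12×2 + 0.88×2) = 3
Node T: 1 + 3 = 4
Node U: 1 + (0.57×2 + 0.25×4 + 0.18×1) = 3.32
Node V: 1 + 4 = 5
Node W: 1 + 3.32 = 4.32

3.32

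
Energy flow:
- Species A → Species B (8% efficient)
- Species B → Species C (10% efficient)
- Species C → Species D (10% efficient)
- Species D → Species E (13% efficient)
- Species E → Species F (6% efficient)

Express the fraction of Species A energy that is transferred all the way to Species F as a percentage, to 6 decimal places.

0.000624%

Product of link efficiencies: 0.08 × 0.1 × 0.1 × 0.13 × 0.06 = 0.00000624
As a percentage: 0.00000624 × 100 = 0.000624%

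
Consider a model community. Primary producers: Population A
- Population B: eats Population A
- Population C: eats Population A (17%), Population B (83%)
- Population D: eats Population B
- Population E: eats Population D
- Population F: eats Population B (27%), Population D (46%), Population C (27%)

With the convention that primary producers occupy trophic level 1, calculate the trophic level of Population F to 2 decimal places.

3.68

Population B: 1 + 1 = 2
Population C: 1 + (0.17×1 + 0.83×2) = 2.83
Population D: 1 + 2 = 3
Population E: 1 + 3 = 4
Population F: 1 + (0.27×2 + 0.46×3 + 0.27×2.83) = 3.6841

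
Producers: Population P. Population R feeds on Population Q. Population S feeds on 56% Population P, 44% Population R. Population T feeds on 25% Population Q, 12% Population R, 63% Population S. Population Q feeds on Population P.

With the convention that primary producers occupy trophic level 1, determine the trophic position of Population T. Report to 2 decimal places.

3.67

Population Q: 1 + 1 = 2
Population R: 1 + 2 = 3
Population S: 1 + (0.56×1 + 0.44×3) = 2.88
Population T: 1 + (0.25×2 + 0.12×3 + 0.63×2.88) = 3.6744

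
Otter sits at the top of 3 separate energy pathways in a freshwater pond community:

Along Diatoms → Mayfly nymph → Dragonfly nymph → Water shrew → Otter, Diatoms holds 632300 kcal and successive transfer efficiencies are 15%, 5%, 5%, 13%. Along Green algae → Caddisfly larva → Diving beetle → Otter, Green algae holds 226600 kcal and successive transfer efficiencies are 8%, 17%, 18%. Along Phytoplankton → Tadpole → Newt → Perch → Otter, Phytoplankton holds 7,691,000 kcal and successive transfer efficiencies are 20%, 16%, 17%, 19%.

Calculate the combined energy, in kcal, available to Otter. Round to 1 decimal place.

8535.0 kcal

Via Diatoms: 632300 × 0.15 × 0.05 × 0.05 × 0.13 = 30.824625 kcal
Via Green algae: 226600 × 0.08 × 0.17 × 0.18 = 554.7168 kcal
Via Phytoplankton: 7691000 × 0.2 × 0.16 × 0.17 × 0.19 = 7949.4176 kcal
Total at Otter: 30.824625 + 554.7168 + 7949.4176 = 8534.959025 kcal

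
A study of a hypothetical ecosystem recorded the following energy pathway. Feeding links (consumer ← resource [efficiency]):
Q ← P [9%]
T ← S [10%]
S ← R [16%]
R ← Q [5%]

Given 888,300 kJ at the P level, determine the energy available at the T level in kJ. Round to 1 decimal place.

64.0 kJ

Q: 888300 × 0.09 = 79947 kJ
R: 79947 × 0.05 = 3997.35 kJ
S: 3997.35 × 0.16 = 639.576 kJ
T: 639.576 × 0.1 = 63.9576 kJ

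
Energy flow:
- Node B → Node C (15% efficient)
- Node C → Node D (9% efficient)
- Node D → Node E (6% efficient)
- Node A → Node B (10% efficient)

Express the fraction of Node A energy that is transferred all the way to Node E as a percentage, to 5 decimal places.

0.00810%

Product of link efficiencies: 0.1 × 0.15 × 0.09 × 0.06 = 0.000081
As a percentage: 0.000081 × 100 = 0.00810%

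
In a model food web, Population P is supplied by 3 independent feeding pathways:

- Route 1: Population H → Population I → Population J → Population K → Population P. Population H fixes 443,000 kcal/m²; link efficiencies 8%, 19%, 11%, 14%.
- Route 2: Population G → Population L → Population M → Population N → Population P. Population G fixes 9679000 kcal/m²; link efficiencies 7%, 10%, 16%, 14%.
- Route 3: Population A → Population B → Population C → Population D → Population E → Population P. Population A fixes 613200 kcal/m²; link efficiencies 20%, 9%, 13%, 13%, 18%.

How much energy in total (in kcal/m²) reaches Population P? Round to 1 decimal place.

Route 1: 443000 × 0.08 × 0.19 × 0.11 × 0.14 = 103.69744 kcal/m²
Route 2: 9679000 × 0.07 × 0.1 × 0.16 × 0.14 = 1517.6672 kcal/m²
Route 3: 613200 × 0.2 × 0.09 × 0.13 × 0.13 × 0.18 = 33.5763792 kcal/m²
Total at Population P: 103.69744 + 1517.6672 + 33.5763792 = 1654.9410192 kcal/m²

1654.9 kcal/m²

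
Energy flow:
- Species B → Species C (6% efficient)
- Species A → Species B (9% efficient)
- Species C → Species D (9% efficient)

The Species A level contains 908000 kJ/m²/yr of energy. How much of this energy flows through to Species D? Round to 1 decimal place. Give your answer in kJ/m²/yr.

Species B: 908000 × 0.09 = 81720 kJ/m²/yr
Species C: 81720 × 0.06 = 4903.2 kJ/m²/yr
Species D: 4903.2 × 0.09 = 441.288 kJ/m²/yr

441.3 kJ/m²/yr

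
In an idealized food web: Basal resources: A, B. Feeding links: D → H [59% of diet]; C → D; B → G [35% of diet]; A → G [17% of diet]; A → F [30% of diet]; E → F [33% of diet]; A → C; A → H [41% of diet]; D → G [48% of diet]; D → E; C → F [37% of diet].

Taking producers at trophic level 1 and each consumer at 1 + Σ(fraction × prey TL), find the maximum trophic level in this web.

C: 1 + 1 = 2
D: 1 + 2 = 3
E: 1 + 3 = 4
F: 1 + (0.33×4 + 0.37×2 + 0.3×1) = 3.36
G: 1 + (0.17×1 + 0.48×3 + 0.35×1) = 2.96
H: 1 + (0.59×3 + 0.41×1) = 3.18

4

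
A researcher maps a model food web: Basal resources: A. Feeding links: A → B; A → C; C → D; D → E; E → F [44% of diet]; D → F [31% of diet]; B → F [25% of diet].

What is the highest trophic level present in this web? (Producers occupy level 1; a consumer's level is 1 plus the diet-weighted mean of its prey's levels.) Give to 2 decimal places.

4.19

B: 1 + 1 = 2
C: 1 + 1 = 2
D: 1 + 2 = 3
E: 1 + 3 = 4
F: 1 + (0.44×4 + 0.31×3 + 0.25×2) = 4.19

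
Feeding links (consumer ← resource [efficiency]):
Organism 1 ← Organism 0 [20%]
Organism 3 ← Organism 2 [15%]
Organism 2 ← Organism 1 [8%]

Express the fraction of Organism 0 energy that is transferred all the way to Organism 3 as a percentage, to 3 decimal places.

0.240%

Product of link efficiencies: 0.2 × 0.08 × 0.15 = 0.0024
As a percentage: 0.0024 × 100 = 0.240%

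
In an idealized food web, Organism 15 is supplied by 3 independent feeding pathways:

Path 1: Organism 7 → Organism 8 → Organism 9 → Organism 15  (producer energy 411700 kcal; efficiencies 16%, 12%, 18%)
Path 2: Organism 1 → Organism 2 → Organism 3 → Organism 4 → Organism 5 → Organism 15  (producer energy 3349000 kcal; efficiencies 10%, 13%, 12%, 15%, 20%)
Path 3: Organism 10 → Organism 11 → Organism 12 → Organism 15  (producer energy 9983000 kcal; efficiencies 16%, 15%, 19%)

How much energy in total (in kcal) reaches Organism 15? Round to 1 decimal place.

Path 1: 411700 × 0.16 × 0.12 × 0.18 = 1422.8352 kcal
Path 2: 3349000 × 0.1 × 0.13 × 0.12 × 0.15 × 0.2 = 156.7332 kcal
Path 3: 9983000 × 0.16 × 0.15 × 0.19 = 45522.48 kcal
Total at Organism 15: 1422.8352 + 156.7332 + 45522.48 = 47102.0484 kcal

47102.0 kcal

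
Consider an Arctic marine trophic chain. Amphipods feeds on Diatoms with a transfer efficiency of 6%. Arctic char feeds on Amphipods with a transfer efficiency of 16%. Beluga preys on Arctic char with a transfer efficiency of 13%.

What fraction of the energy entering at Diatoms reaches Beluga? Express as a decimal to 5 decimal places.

0.00125

Product of link efficiencies: 0.06 × 0.16 × 0.13 = 0.001248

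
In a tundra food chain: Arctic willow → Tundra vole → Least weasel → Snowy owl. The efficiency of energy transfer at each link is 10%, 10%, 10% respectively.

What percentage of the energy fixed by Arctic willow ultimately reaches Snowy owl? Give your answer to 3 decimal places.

Product of link efficiencies: 0.1 × 0.1 × 0.1 = 0.001
As a percentage: 0.001 × 100 = 0.100%

0.100%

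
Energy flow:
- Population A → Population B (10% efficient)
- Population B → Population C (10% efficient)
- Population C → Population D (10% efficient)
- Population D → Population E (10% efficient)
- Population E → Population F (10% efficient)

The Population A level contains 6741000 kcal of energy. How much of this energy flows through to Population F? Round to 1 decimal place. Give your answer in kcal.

67.4 kcal

Population B: 6741000 × 0.1 = 674100 kcal
Population C: 674100 × 0.1 = 67410 kcal
Population D: 67410 × 0.1 = 6741 kcal
Population E: 6741 × 0.1 = 674.1 kcal
Population F: 674.1 × 0.1 = 67.41 kcal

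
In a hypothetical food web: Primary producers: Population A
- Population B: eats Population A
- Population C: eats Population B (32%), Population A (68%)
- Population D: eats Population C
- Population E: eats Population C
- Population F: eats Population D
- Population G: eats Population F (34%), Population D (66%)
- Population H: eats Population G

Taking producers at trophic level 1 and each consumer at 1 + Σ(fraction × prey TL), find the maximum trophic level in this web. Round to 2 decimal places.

5.66

Population B: 1 + 1 = 2
Population C: 1 + (0.32×2 + 0.68×1) = 2.32
Population D: 1 + 2.32 = 3.32
Population E: 1 + 2.32 = 3.32
Population F: 1 + 3.32 = 4.32
Population G: 1 + (0.34×4.32 + 0.66×3.32) = 4.66
Population H: 1 + 4.66 = 5.66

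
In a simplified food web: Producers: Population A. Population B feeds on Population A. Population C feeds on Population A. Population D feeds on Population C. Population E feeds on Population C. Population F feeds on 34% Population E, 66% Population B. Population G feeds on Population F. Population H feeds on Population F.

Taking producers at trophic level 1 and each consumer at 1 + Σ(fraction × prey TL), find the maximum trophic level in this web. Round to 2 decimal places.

Population B: 1 + 1 = 2
Population C: 1 + 1 = 2
Population D: 1 + 2 = 3
Population E: 1 + 2 = 3
Population F: 1 + (0.34×3 + 0.66×2) = 3.34
Population G: 1 + 3.34 = 4.34
Population H: 1 + 3.34 = 4.34

4.34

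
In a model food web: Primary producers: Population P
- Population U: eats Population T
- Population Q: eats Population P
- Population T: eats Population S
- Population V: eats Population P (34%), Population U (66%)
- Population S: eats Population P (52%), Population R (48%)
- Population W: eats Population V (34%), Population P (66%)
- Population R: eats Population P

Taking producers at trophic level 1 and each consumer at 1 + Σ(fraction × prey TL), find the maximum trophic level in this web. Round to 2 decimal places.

4.48

Population Q: 1 + 1 = 2
Population R: 1 + 1 = 2
Population S: 1 + (0.52×1 + 0.48×2) = 2.48
Population T: 1 + 2.48 = 3.48
Population U: 1 + 3.48 = 4.48
Population V: 1 + (0.34×1 + 0.66×4.48) = 4.2968
Population W: 1 + (0.34×4.2968 + 0.66×1) = 3.120912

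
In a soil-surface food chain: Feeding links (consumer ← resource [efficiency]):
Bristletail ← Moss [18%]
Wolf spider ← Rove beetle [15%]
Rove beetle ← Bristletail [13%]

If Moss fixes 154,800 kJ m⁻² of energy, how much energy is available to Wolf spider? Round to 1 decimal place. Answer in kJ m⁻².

543.3 kJ m⁻²

Bristletail: 154800 × 0.18 = 27864 kJ m⁻²
Rove beetle: 27864 × 0.13 = 3622.32 kJ m⁻²
Wolf spider: 3622.32 × 0.15 = 543.348 kJ m⁻²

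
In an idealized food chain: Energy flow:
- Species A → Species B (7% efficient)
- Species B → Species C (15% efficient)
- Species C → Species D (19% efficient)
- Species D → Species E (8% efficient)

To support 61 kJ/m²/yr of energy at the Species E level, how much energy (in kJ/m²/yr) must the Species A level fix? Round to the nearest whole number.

382206 kJ/m²/yr

Cumulative transfer efficiency: 0.07 × 0.15 × 0.19 × 0.08 = 0.0001596
Species A energy = 61 / 0.0001596 = 382206 kJ/m²/yr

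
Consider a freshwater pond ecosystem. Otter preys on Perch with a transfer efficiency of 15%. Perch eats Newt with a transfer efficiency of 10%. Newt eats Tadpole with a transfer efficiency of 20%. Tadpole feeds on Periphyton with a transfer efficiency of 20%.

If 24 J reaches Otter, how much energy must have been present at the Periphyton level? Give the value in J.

Cumulative transfer efficiency: 0.2 × 0.2 × 0.1 × 0.15 = 0.0006
Periphyton energy = 24 / 0.0006 = 40000 J

40000 J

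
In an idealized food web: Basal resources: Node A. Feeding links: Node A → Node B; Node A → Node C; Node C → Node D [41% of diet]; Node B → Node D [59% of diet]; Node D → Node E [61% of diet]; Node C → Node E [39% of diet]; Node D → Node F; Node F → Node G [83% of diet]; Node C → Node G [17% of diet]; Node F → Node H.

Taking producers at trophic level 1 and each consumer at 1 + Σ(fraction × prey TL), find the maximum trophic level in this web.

5

Node B: 1 + 1 = 2
Node C: 1 + 1 = 2
Node D: 1 + (0.41×2 + 0.59×2) = 3
Node E: 1 + (0.61×3 + 0.39×2) = 3.61
Node F: 1 + 3 = 4
Node G: 1 + (0.83×4 + 0.17×2) = 4.66
Node H: 1 + 4 = 5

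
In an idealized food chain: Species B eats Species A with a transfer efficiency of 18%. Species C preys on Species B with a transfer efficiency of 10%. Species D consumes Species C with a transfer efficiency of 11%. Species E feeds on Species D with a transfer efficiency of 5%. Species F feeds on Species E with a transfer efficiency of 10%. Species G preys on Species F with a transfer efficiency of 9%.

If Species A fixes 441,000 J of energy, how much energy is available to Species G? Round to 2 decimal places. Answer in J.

Species B: 441000 × 0.18 = 79380 J
Species C: 79380 × 0.1 = 7938 J
Species D: 7938 × 0.11 = 873.18 J
Species E: 873.18 × 0.05 = 43.659 J
Species F: 43.659 × 0.1 = 4.3659 J
Species G: 4.3659 × 0.09 = 0.392931 J

0.39 J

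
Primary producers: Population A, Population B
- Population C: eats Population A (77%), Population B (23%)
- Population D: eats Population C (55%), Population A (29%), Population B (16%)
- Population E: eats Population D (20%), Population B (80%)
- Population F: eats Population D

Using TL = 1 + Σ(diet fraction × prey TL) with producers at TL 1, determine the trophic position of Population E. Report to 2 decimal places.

2.31

Population C: 1 + (0.77×1 + 0.23×1) = 2
Population D: 1 + (0.55×2 + 0.29×1 + 0.16×1) = 2.55
Population E: 1 + (0.2×2.55 + 0.8×1) = 2.31
Population F: 1 + 2.55 = 3.55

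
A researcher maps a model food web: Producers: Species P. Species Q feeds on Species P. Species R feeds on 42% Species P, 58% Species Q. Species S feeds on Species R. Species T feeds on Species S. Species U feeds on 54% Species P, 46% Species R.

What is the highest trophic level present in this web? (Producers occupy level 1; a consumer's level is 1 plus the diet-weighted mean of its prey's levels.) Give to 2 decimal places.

Species Q: 1 + 1 = 2
Species R: 1 + (0.42×1 + 0.58×2) = 2.58
Species S: 1 + 2.58 = 3.58
Species T: 1 + 3.58 = 4.58
Species U: 1 + (0.54×1 + 0.46×2.58) = 2.7268

4.58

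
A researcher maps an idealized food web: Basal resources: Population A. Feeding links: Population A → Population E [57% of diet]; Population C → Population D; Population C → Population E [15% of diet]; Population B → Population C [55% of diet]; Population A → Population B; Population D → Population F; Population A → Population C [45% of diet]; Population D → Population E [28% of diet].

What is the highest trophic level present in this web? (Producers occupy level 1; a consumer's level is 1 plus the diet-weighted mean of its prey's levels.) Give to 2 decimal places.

4.55

Population B: 1 + 1 = 2
Population C: 1 + (0.45×1 + 0.55×2) = 2.55
Population D: 1 + 2.55 = 3.55
Population E: 1 + (0.57×1 + 0.28×3.55 + 0.15×2.55) = 2.9465
Population F: 1 + 3.55 = 4.55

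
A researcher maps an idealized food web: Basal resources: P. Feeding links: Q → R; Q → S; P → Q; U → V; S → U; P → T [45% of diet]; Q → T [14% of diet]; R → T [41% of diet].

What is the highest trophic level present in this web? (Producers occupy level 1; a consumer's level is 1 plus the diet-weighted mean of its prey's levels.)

Q: 1 + 1 = 2
R: 1 + 2 = 3
S: 1 + 2 = 3
T: 1 + (0.45×1 + 0.41×3 + 0.14×2) = 2.96
U: 1 + 3 = 4
V: 1 + 4 = 5

5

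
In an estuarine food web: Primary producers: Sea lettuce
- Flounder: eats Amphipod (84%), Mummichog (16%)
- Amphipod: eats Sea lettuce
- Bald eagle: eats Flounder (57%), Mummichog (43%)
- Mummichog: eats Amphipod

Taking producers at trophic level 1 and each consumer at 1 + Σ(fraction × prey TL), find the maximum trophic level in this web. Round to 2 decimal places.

4.09

Amphipod: 1 + 1 = 2
Mummichog: 1 + 2 = 3
Flounder: 1 + (0.84×2 + 0.16×3) = 3.16
Bald eagle: 1 + (0.57×3.16 + 0.43×3) = 4.0912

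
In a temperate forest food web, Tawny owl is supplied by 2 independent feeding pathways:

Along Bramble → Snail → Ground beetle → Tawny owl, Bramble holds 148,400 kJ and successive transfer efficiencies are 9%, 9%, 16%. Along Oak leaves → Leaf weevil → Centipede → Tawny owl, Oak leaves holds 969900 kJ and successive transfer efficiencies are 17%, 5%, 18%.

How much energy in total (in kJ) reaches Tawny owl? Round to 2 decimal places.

Via Bramble: 148400 × 0.09 × 0.09 × 0.16 = 192.3264 kJ
Via Oak leaves: 969900 × 0.17 × 0.05 × 0.18 = 1483.947 kJ
Total at Tawny owl: 192.3264 + 1483.947 = 1676.2734 kJ

1676.27 kJ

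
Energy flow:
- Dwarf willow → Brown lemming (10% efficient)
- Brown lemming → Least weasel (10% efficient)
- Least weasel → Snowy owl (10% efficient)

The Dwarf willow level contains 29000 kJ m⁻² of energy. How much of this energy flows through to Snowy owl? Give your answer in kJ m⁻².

Brown lemming: 29000 × 0.1 = 2900 kJ m⁻²
Least weasel: 2900 × 0.1 = 290 kJ m⁻²
Snowy owl: 290 × 0.1 = 29 kJ m⁻²

29 kJ m⁻²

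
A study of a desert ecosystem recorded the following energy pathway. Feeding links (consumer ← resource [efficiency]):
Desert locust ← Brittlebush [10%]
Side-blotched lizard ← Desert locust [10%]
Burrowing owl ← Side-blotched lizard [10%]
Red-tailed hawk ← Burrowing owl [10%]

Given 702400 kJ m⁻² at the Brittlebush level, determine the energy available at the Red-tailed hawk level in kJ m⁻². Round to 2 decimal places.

70.24 kJ m⁻²

Desert locust: 702400 × 0.1 = 70240 kJ m⁻²
Side-blotched lizard: 70240 × 0.1 = 7024 kJ m⁻²
Burrowing owl: 7024 × 0.1 = 702.4 kJ m⁻²
Red-tailed hawk: 702.4 × 0.1 = 70.24 kJ m⁻²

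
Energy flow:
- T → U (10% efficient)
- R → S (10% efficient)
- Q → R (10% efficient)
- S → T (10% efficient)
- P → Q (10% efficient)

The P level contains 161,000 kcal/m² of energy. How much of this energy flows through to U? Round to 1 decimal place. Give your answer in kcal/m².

1.6 kcal/m²

Q: 161000 × 0.1 = 16100 kcal/m²
R: 16100 × 0.1 = 1610 kcal/m²
S: 1610 × 0.1 = 161 kcal/m²
T: 161 × 0.1 = 16.1 kcal/m²
U: 16.1 × 0.1 = 1.61 kcal/m²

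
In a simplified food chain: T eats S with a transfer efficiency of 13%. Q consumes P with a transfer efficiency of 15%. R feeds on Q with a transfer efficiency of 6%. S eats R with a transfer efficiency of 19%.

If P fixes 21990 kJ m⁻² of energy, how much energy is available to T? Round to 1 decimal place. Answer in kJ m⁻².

4.9 kJ m⁻²

Q: 21990 × 0.15 = 3298.5 kJ m⁻²
R: 3298.5 × 0.06 = 197.91 kJ m⁻²
S: 197.91 × 0.19 = 37.6029 kJ m⁻²
T: 37.6029 × 0.13 = 4.888377 kJ m⁻²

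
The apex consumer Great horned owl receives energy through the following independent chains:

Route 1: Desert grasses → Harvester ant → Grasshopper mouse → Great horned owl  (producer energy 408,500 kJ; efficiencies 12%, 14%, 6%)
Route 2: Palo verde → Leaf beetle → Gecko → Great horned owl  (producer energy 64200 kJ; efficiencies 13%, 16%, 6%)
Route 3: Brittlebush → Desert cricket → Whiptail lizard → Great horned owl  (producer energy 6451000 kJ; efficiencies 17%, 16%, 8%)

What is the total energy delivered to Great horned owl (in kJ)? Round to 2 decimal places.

Route 1: 408500 × 0.12 × 0.14 × 0.06 = 411.768 kJ
Route 2: 64200 × 0.13 × 0.16 × 0.06 = 80.1216 kJ
Route 3: 6451000 × 0.17 × 0.16 × 0.08 = 14037.376 kJ
Total at Great horned owl: 411.768 + 80.1216 + 14037.376 = 14529.2656 kJ

14529.27 kJ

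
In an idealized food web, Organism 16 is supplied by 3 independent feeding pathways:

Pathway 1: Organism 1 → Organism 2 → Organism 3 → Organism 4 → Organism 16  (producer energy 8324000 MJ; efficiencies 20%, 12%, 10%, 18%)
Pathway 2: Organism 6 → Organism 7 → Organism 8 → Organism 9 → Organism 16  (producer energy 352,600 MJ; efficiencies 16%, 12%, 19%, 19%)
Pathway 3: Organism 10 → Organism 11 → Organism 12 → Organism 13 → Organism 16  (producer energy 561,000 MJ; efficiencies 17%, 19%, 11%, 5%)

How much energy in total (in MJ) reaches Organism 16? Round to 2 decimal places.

Pathway 1: 8324000 × 0.2 × 0.12 × 0.1 × 0.18 = 3595.968 MJ
Pathway 2: 352600 × 0.16 × 0.12 × 0.19 × 0.19 = 244.394112 MJ
Pathway 3: 561000 × 0.17 × 0.19 × 0.11 × 0.05 = 99.66165 MJ
Total at Organism 16: 3595.968 + 244.394112 + 99.66165 = 3940.023762 MJ

3940.02 MJ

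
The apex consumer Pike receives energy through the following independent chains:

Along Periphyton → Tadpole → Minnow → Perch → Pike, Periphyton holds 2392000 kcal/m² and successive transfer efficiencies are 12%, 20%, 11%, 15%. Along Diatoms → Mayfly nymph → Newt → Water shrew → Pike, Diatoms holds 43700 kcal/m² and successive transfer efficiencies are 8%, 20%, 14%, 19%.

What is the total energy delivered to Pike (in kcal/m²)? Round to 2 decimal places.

Via Periphyton: 2392000 × 0.12 × 0.2 × 0.11 × 0.15 = 947.232 kcal/m²
Via Diatoms: 43700 × 0.08 × 0.2 × 0.14 × 0.19 = 18.59872 kcal/m²
Total at Pike: 947.232 + 18.59872 = 965.83072 kcal/m²

965.83 kcal/m²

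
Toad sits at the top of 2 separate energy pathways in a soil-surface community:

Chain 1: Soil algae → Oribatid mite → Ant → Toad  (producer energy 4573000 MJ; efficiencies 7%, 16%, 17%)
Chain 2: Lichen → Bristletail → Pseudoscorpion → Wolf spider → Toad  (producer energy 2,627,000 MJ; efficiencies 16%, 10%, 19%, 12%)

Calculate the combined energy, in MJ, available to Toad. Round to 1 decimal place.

Chain 1: 4573000 × 0.07 × 0.16 × 0.17 = 8706.992 MJ
Chain 2: 2627000 × 0.16 × 0.1 × 0.19 × 0.12 = 958.3296 MJ
Total at Toad: 8706.992 + 958.3296 = 9665.3216 MJ

9665.3 MJ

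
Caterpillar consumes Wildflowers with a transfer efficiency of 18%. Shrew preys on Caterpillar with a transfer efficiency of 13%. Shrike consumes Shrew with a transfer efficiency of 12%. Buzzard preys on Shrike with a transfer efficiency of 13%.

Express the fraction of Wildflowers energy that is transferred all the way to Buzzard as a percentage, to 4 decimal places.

Product of link efficiencies: 0.18 × 0.13 × 0.12 × 0.13 = 0.00036504
As a percentage: 0.00036504 × 100 = 0.0365%

0.0365%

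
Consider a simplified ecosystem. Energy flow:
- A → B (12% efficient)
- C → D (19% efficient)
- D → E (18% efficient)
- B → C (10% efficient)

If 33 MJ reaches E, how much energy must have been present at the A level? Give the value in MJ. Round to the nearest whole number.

80409 MJ

Cumulative transfer efficiency: 0.12 × 0.1 × 0.19 × 0.18 = 0.0004104
A energy = 33 / 0.0004104 = 80409 MJ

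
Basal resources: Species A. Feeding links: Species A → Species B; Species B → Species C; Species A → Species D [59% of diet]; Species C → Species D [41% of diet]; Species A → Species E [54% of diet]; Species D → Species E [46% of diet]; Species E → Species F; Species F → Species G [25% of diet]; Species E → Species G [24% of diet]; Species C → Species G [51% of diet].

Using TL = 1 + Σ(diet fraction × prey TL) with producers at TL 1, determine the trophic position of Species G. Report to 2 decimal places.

Species B: 1 + 1 = 2
Species C: 1 + 2 = 3
Species D: 1 + (0.59×1 + 0.41×3) = 2.82
Species E: 1 + (0.54×1 + 0.46×2.82) = 2.8372
Species F: 1 + 2.8372 = 3.8372
Species G: 1 + (0.25×3.8372 + 0.24×2.8372 + 0.51×3) = 4.170228

4.17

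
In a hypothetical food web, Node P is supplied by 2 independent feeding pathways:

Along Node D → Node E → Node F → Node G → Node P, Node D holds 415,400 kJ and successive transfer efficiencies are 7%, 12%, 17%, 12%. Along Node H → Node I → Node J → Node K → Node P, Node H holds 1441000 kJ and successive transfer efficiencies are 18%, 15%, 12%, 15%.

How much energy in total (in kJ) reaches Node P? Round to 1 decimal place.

771.5 kJ

Via Node D: 415400 × 0.07 × 0.12 × 0.17 × 0.12 = 71.182944 kJ
Via Node H: 1441000 × 0.18 × 0.15 × 0.12 × 0.15 = 700.326 kJ
Total at Node P: 71.182944 + 700.326 = 771.508944 kJ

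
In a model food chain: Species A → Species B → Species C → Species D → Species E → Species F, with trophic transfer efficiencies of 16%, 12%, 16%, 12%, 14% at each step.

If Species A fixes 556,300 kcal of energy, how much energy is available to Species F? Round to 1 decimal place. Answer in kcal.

28.7 kcal

Species B: 556300 × 0.16 = 89008 kcal
Species C: 89008 × 0.12 = 10680.96 kcal
Species D: 10680.96 × 0.16 = 1708.9536 kcal
Species E: 1708.9536 × 0.12 = 205.074432 kcal
Species F: 205.074432 × 0.14 = 28.71042048 kcal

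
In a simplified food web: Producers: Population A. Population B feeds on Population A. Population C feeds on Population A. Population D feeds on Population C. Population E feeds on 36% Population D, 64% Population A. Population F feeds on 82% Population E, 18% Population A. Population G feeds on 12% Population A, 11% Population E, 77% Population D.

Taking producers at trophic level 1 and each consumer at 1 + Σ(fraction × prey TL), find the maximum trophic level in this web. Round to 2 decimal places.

3.73

Population B: 1 + 1 = 2
Population C: 1 + 1 = 2
Population D: 1 + 2 = 3
Population E: 1 + (0.36×3 + 0.64×1) = 2.72
Population F: 1 + (0.82×2.72 + 0.18×1) = 3.4104
Population G: 1 + (0.12×1 + 0.11×2.72 + 0.77×3) = 3.7292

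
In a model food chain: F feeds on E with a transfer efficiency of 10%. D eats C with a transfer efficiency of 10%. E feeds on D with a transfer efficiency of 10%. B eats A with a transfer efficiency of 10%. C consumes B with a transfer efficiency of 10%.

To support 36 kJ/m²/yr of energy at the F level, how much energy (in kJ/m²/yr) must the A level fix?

3600000 kJ/m²/yr

Cumulative transfer efficiency: 0.1 × 0.1 × 0.1 × 0.1 × 0.1 = 0.00001
A energy = 36 / 0.00001 = 3600000 kJ/m²/yr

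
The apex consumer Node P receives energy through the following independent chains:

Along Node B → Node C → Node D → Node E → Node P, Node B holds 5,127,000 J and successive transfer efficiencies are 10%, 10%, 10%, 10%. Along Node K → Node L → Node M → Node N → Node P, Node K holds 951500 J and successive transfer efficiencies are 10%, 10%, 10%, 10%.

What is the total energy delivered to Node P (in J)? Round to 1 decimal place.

Via Node B: 5127000 × 0.1 × 0.1 × 0.1 × 0.1 = 512.7 J
Via Node K: 951500 × 0.1 × 0.1 × 0.1 × 0.1 = 95.15 J
Total at Node P: 512.7 + 95.15 = 607.85 J

607.9 J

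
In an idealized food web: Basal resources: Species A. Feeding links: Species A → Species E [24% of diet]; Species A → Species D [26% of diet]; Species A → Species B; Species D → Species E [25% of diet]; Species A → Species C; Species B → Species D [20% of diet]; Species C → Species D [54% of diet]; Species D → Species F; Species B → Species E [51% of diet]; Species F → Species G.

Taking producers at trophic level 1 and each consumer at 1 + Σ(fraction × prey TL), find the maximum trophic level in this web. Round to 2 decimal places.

Species B: 1 + 1 = 2
Species C: 1 + 1 = 2
Species D: 1 + (0.54×2 + 0.2×2 + 0.26×1) = 2.74
Species E: 1 + (0.51×2 + 0.24×1 + 0.25×2.74) = 2.945
Species F: 1 + 2.74 = 3.74
Species G: 1 + 3.74 = 4.74

4.74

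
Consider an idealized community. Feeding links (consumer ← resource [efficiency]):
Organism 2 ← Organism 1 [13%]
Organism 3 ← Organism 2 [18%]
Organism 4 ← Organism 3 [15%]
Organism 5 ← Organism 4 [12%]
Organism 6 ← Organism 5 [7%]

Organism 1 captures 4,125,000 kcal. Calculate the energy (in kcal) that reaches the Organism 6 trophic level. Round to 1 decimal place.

Organism 2: 4125000 × 0.13 = 536250 kcal
Organism 3: 536250 × 0.18 = 96525 kcal
Organism 4: 96525 × 0.15 = 14478.75 kcal
Organism 5: 14478.75 × 0.12 = 1737.45 kcal
Organism 6: 1737.45 × 0.07 = 121.6215 kcal

121.6 kcal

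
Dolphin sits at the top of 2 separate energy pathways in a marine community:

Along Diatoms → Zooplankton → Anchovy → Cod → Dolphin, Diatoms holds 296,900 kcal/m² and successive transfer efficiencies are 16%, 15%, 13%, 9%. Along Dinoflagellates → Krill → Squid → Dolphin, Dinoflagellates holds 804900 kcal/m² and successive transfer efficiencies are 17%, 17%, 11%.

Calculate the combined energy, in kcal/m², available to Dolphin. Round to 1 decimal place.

2642.1 kcal/m²

Via Diatoms: 296900 × 0.16 × 0.15 × 0.13 × 0.09 = 83.36952 kcal/m²
Via Dinoflagellates: 804900 × 0.17 × 0.17 × 0.11 = 2558.7771 kcal/m²
Total at Dolphin: 83.36952 + 2558.7771 = 2642.14662 kcal/m²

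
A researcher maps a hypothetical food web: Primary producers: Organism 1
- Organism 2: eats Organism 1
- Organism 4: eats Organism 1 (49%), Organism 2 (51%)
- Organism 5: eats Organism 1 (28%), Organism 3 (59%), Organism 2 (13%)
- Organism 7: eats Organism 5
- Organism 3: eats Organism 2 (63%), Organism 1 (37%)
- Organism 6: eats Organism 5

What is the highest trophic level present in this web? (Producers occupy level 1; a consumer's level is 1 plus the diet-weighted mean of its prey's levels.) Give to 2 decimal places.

4.09

Organism 2: 1 + 1 = 2
Organism 3: 1 + (0.63×2 + 0.37×1) = 2.63
Organism 4: 1 + (0.49×1 + 0.51×2) = 2.51
Organism 5: 1 + (0.28×1 + 0.59×2.63 + 0.13×2) = 3.0917
Organism 6: 1 + 3.0917 = 4.0917
Organism 7: 1 + 3.0917 = 4.0917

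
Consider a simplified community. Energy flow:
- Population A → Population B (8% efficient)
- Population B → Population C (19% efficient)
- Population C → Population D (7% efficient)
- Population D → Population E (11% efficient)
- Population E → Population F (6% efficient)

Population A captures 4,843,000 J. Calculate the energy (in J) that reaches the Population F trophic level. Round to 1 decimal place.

34.0 J

Population B: 4843000 × 0.08 = 387440 J
Population C: 387440 × 0.19 = 73613.6 J
Population D: 73613.6 × 0.07 = 5152.952 J
Population E: 5152.952 × 0.11 = 566.82472 J
Population F: 566.82472 × 0.06 = 34.0094832 J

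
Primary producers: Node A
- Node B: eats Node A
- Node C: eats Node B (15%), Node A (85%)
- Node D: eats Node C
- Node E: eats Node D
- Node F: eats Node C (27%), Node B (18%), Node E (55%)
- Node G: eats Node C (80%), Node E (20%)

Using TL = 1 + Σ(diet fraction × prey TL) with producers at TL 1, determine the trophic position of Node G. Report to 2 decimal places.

3.55

Node B: 1 + 1 = 2
Node C: 1 + (0.15×2 + 0.85×1) = 2.15
Node D: 1 + 2.15 = 3.15
Node E: 1 + 3.15 = 4.15
Node F: 1 + (0.27×2.15 + 0.18×2 + 0.55×4.15) = 4.223
Node G: 1 + (0.8×2.15 + 0.2×4.15) = 3.55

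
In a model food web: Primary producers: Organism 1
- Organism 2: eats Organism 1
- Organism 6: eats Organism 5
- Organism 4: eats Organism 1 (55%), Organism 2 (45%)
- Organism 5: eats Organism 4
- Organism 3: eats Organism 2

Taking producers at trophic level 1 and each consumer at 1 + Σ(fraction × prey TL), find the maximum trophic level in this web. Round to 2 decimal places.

4.45

Organism 2: 1 + 1 = 2
Organism 3: 1 + 2 = 3
Organism 4: 1 + (0.55×1 + 0.45×2) = 2.45
Organism 5: 1 + 2.45 = 3.45
Organism 6: 1 + 3.45 = 4.45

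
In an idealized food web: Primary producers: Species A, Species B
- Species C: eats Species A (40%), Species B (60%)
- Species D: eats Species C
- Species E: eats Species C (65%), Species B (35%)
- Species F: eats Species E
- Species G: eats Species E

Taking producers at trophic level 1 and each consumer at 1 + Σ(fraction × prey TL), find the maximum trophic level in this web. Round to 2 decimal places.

3.65

Species C: 1 + (0.4×1 + 0.6×1) = 2
Species D: 1 + 2 = 3
Species E: 1 + (0.65×2 + 0.35×1) = 2.65
Species F: 1 + 2.65 = 3.65
Species G: 1 + 2.65 = 3.65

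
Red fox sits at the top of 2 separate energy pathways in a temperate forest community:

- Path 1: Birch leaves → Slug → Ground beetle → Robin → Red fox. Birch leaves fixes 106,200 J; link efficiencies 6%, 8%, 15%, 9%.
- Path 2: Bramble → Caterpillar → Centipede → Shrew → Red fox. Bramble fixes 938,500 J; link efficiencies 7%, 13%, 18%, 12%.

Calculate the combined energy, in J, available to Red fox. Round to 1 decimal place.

191.4 J

Path 1: 106200 × 0.06 × 0.08 × 0.15 × 0.09 = 6.88176 J
Path 2: 938500 × 0.07 × 0.13 × 0.18 × 0.12 = 184.47156 J
Total at Red fox: 6.88176 + 184.47156 = 191.35332 J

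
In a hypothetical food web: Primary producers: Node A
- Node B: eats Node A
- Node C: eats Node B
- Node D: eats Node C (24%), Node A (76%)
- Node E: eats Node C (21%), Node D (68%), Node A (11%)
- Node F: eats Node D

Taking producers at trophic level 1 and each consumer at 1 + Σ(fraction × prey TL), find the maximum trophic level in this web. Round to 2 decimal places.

3.48

Node B: 1 + 1 = 2
Node C: 1 + 2 = 3
Node D: 1 + (0.24×3 + 0.76×1) = 2.48
Node E: 1 + (0.21×3 + 0.68×2.48 + 0.11×1) = 3.4264
Node F: 1 + 2.48 = 3.48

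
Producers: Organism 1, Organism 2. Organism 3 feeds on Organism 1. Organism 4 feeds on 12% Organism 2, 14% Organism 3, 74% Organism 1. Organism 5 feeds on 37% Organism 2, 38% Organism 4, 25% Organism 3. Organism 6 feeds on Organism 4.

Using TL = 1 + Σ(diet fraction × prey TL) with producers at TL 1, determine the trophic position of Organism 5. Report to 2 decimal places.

2.68

Organism 3: 1 + 1 = 2
Organism 4: 1 + (0.12×1 + 0.14×2 + 0.74×1) = 2.14
Organism 5: 1 + (0.37×1 + 0.38×2.14 + 0.25×2) = 2.6832
Organism 6: 1 + 2.14 = 3.14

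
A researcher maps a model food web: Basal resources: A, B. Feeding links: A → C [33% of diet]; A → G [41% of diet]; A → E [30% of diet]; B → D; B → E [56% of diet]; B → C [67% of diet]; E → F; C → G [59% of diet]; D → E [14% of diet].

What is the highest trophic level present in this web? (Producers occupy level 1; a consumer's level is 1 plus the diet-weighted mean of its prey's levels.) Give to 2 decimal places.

3.14

C: 1 + (0.67×1 + 0.33×1) = 2
D: 1 + 1 = 2
E: 1 + (0.56×1 + 0.14×2 + 0.3×1) = 2.14
F: 1 + 2.14 = 3.14
G: 1 + (0.59×2 + 0.41×1) = 2.59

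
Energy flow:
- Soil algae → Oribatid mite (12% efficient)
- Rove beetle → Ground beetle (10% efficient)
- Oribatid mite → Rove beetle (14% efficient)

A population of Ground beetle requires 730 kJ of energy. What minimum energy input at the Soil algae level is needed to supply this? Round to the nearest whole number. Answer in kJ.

434524 kJ

Cumulative transfer efficiency: 0.12 × 0.14 × 0.1 = 0.00168
Soil algae energy = 730 / 0.00168 = 434524 kJ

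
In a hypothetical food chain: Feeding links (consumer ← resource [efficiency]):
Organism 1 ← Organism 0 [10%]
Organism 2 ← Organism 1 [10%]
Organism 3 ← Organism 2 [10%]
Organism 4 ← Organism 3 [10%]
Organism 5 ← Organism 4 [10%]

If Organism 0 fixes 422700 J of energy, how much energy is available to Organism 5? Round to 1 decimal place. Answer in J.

4.2 J

Organism 1: 422700 × 0.1 = 42270 J
Organism 2: 42270 × 0.1 = 4227 J
Organism 3: 4227 × 0.1 = 422.7 J
Organism 4: 422.7 × 0.1 = 42.27 J
Organism 5: 42.27 × 0.1 = 4.227 J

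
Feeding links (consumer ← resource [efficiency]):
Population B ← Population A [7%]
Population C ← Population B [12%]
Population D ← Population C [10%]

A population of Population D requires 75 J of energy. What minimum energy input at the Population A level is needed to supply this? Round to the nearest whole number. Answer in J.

89286 J

Cumulative transfer efficiency: 0.07 × 0.12 × 0.1 = 0.00084
Population A energy = 75 / 0.00084 = 89286 J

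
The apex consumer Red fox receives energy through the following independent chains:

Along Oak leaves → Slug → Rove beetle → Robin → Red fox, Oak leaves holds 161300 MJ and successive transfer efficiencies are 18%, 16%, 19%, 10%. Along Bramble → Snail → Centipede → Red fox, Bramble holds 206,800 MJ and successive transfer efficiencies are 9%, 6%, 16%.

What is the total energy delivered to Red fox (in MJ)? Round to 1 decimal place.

266.9 MJ

Via Oak leaves: 161300 × 0.18 × 0.16 × 0.19 × 0.1 = 88.26336 MJ
Via Bramble: 206800 × 0.09 × 0.06 × 0.16 = 178.6752 MJ
Total at Red fox: 88.26336 + 178.6752 = 266.93856 MJ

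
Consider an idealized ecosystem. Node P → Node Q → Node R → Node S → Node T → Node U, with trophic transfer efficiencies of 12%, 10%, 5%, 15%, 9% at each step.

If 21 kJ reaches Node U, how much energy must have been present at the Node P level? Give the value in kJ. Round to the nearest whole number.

2592593 kJ

Cumulative transfer efficiency: 0.12 × 0.1 × 0.05 × 0.15 × 0.09 = 0.0000081
Node P energy = 21 / 0.0000081 = 2592593 kJ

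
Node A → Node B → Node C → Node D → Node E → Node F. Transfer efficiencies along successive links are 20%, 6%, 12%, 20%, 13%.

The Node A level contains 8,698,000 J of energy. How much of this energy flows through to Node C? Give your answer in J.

104376 J

Node B: 8698000 × 0.2 = 1739600 J
Node C: 1739600 × 0.06 = 104376 J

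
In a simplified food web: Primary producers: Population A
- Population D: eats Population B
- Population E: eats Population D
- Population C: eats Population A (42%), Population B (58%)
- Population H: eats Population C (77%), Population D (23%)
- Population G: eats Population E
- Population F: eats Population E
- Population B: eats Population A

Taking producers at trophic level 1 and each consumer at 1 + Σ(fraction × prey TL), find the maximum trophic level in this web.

5

Population B: 1 + 1 = 2
Population C: 1 + (0.42×1 + 0.58×2) = 2.58
Population D: 1 + 2 = 3
Population E: 1 + 3 = 4
Population F: 1 + 4 = 5
Population G: 1 + 4 = 5
Population H: 1 + (0.77×2.58 + 0.23×3) = 3.6766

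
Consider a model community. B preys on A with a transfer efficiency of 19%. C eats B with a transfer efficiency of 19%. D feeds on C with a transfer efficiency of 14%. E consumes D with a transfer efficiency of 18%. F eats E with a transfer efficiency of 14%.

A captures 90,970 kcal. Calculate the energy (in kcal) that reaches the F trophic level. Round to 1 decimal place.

11.6 kcal

B: 90970 × 0.19 = 17284.3 kcal
C: 17284.3 × 0.19 = 3284.017 kcal
D: 3284.017 × 0.14 = 459.76238 kcal
E: 459.76238 × 0.18 = 82.7572284 kcal
F: 82.7572284 × 0.14 = 11.586011976 kcal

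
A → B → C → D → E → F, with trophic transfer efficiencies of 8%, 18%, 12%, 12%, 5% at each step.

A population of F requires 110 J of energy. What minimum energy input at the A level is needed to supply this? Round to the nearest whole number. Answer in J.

Cumulative transfer efficiency: 0.08 × 0.18 × 0.12 × 0.12 × 0.05 = 0.000010368
A energy = 110 / 0.000010368 = 10609568 J

10609568 J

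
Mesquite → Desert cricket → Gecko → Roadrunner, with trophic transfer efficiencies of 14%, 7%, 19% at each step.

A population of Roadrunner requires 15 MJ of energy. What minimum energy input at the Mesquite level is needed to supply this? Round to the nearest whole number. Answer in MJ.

Cumulative transfer efficiency: 0.14 × 0.07 × 0.19 = 0.001862
Mesquite energy = 15 / 0.001862 = 8056 MJ

8056 MJ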